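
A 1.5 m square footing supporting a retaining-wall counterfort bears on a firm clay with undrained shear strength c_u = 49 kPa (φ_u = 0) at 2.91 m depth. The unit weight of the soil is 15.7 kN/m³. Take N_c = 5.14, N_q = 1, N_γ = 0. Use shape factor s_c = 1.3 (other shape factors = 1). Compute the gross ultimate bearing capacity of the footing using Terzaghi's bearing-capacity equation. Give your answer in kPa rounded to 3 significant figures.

q_ult ≈ 373 kPa

q = γ·D_f = 15.7 × 2.91 = 45.687 kPa.
c·N_c·s_c = 49 × 5.14 × 1.3 = 327.42 kPa
q·N_q = 45.687 × 1 = 45.687 kPa
q_ult = 327.42 + 45.687 = 373.11 kPa.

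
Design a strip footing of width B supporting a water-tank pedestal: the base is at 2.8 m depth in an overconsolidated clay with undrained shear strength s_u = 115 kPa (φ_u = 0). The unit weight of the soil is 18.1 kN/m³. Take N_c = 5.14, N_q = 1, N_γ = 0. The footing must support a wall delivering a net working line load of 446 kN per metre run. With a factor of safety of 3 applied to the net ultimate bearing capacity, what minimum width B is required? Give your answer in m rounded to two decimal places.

B = 2.26 m

q = γ·D_f = 18.1 × 2.8 = 50.68 kPa.
c·N_c = 115 × 5.14 = 591.1 kPa
q·N_q = 50.68 × 1 = 50.68 kPa
q_ult = 591.1 + 50.68 = 641.78 kPa.
For φ = 0 the ½γBN_γ term vanishes, so q_ult is independent of B. q_net = 641.78 − 50.68 = 591.1 kPa; q_all(net) = 591.1/3 = 197.03 kPa.
Required width B = w / q_all(net) = 446 / 197.03 = 2.264 m.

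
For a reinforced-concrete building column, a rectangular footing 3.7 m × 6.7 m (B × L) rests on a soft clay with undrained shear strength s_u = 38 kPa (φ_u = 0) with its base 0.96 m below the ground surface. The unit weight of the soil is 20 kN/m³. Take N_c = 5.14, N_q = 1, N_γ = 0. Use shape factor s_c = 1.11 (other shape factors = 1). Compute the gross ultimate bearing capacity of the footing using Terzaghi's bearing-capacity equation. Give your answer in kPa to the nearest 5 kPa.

q_ult ≈ 235 kPa

Overburden at base level: q = 20 × 0.96 = 19.2 kPa.
Cohesion term c·N_c·s_c = 38 × 5.14 × 1.11 = 216.81 kPa; surcharge term q·N_q = 19.2 × 1 = 19.2 kPa.
q_ult = 216.81 + 19.2 = 236.01 kPa.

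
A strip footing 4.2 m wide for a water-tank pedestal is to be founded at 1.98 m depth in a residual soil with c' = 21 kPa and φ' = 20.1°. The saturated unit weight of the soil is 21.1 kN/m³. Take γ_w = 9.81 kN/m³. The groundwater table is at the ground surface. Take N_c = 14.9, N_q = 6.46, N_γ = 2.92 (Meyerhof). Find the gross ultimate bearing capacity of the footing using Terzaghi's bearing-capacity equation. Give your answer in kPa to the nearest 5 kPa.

q_ult ≈ 525 kPa

γ' = 21.1 − 9.81 = 11.29 kN/m³ (submerged throughout). q = 11.29 × 1.98 = 22.354 kPa; the same γ' applies in the ½γBN_γ term.
c·N_c = 21 × 14.9 = 312.9 kPa
q·N_q = 22.354 × 6.46 = 144.41 kPa
0.5·γ·B·N_γ = 0.5 × 11.29 × 4.2 × 2.92 = 69.23 kPa
q_ult = 312.9 + 144.41 + 69.23 = 526.54 kPa.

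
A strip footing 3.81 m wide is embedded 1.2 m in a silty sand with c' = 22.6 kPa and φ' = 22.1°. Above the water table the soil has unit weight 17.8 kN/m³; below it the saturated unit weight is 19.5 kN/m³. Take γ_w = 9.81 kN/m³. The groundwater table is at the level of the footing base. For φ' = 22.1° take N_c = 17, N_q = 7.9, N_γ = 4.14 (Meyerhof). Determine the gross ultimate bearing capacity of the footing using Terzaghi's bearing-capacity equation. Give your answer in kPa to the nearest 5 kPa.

Effective surcharge at the founding depth q = γ·D_f = 17.8 × 1.2 = 21.36 kPa.
The water table coincides with the base, so in the self-weight term γ → γ' = 9.69 kN/m³.
q_ult = c·N_c + q·N_q + 0.5·γ·B·N_γ
     = 22.6 × 17 + 21.36 × 7.9 + 0.5 × 9.69 × 3.81 × 4.14
     = 384.2 + 168.74 + 76.422 = 629.37 kPa.

q_ult ≈ 630 kPa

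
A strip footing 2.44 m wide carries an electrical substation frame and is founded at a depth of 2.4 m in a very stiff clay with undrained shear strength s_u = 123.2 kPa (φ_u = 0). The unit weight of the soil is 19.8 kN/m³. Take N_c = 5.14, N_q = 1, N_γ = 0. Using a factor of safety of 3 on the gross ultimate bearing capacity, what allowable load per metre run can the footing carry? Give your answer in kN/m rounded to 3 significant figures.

Effective surcharge at the founding depth q = γ·D_f = 19.8 × 2.4 = 47.52 kPa.
q_ult = c·N_c + q·N_q
     = 123.2 × 5.14 + 47.52 × 1
     = 633.25 + 47.52 = 680.77 kPa.
Gross allowable pressure q_all = 680.77 / 3 = 226.92 kPa.
Allowable wall load = q_all × B = 226.92 × 2.44 = 553.69 kN per metre run.

≈ 554 kN/m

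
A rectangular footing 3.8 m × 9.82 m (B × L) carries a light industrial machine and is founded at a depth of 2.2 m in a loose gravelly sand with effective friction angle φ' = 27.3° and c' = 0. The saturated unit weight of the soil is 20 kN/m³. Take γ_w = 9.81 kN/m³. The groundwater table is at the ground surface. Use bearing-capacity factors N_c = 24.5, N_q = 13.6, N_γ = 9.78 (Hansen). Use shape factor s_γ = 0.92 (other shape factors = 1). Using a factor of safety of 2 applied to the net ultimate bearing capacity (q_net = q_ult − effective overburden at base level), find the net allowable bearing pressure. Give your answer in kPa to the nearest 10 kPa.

q_all(net) ≈ 230 kPa

With the water table at the surface the whole profile is submerged: γ' = 20 − 9.81 = 10.19 kN/m³, so q = γ'·D_f = 22.418 kPa; the same γ' applies in the ½γBN_γ term.
q_ult = q·N_q + 0.5·γ·B·N_γ·s_γ
     = 22.418 × 13.6 + 0.5 × 10.19 × 3.8 × 9.78 × 0.92
     = 304.88 + 174.2 = 479.09 kPa.
Net ultimate: q_net = 479.09 − 22.418 = 456.67 kPa.
q_all(net) = 456.67 / 2 = 228.33 kPa.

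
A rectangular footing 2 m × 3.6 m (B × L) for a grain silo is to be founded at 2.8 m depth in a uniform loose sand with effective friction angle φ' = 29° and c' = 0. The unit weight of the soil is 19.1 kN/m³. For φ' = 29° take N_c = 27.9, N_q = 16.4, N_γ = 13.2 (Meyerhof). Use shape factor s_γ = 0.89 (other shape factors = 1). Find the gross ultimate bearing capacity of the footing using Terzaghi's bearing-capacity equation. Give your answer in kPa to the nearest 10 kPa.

Effective surcharge at the founding depth q = γ·D_f = 19.1 × 2.8 = 53.48 kPa.
q_ult = q·N_q + 0.5·γ·B·N_γ·s_γ
     = 53.48 × 16.4 + 0.5 × 19.1 × 2 × 13.2 × 0.89
     = 877.07 + 224.39 = 1101.5 kPa.

q_ult ≈ 1100 kPa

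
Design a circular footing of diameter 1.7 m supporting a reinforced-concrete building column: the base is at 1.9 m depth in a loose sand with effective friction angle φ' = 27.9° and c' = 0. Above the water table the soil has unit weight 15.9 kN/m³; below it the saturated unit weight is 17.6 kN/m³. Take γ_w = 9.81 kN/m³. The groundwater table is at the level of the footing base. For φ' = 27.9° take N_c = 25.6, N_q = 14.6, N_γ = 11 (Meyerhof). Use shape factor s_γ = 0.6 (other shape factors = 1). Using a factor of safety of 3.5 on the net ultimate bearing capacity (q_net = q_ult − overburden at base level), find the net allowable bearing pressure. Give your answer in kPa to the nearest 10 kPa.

q = γ·D_f = 15.9 × 1.9 = 30.21 kPa.
For the ½γBN_γ term take γ' = 17.6 − 9.81 = 7.79 kN/m³ (soil below base is submerged).
q·N_q = 30.21 × 14.6 = 441.07 kPa
0.5·γ·B·N_γ·s_γ = 0.5 × 7.79 × 1.7 × 11 × 0.6 = 43.702 kPa
q_ult = 441.07 + 43.702 = 484.77 kPa.
q_net = 484.77 − 30.21 = 454.56 kPa.
q_all(net) = 454.56 / 3.5 = 129.87 kPa.

q_all(net) ≈ 130 kPa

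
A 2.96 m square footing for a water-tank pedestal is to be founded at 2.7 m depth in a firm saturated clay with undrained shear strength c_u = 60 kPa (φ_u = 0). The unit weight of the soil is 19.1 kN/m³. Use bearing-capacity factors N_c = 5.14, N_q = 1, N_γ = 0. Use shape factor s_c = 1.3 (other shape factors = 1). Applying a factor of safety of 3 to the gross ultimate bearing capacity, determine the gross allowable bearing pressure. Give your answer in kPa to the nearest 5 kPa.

q = γ·D_f = 19.1 × 2.7 = 51.57 kPa.
c·N_c·s_c = 60 × 5.14 × 1.3 = 400.92 kPa
q·N_q = 51.57 × 1 = 51.57 kPa
q_ult = 400.92 + 51.57 = 452.49 kPa.
q_all = q_ult / FS = 452.49 / 3 = 150.83 kPa.

q_all ≈ 150 kPa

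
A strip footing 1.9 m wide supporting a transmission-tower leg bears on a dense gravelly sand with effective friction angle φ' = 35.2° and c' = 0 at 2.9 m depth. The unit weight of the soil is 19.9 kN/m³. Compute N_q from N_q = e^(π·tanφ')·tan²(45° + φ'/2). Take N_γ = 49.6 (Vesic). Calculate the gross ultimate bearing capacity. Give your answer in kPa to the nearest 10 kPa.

tan35.2° = 0.7054, so N_q = e^(π×0.7054)·tan²(62.6°) = 9.172 × 3.722 = 34.14.
q = γ·D_f = 19.9 × 2.9 = 57.71 kPa.
q·N_q = 57.71 × 34.136 = 1970 kPa
0.5·γ·B·N_γ = 0.5 × 19.9 × 1.9 × 49.6 = 937.69 kPa
q_ult = 1970 + 937.69 = 2907.7 kPa.

q_ult ≈ 2910 kPa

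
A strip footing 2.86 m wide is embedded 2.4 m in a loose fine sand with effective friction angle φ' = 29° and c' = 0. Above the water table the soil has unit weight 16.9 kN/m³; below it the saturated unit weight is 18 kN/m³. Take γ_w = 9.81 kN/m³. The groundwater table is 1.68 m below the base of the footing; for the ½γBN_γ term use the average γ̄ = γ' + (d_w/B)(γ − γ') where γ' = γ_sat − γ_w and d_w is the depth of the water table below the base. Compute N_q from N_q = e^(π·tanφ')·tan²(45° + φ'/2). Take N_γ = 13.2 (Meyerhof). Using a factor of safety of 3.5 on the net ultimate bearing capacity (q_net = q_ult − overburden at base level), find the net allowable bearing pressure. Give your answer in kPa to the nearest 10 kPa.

N_q = e^(π·tan29°)·tan²(59.5°) = 16.44.
Overburden at base level: q = 16.9 × 2.4 = 40.56 kPa.
The water table is 1.68 m below the base (< B = 2.86 m), so the ½γBN_γ term uses γ̄ = γ' + (d_w/B)(γ − γ') = 8.19 + (1.68/2.86)(16.9 − 8.19) = 13.306 kN/m³.
Surcharge term q·N_q = 40.56 × 16.443 = 666.94 kPa; self-weight term 0.5·γ·B·N_γ = 0.5 × 13.306 × 2.86 × 13.2 = 251.17 kPa.
q_ult = 666.94 + 251.17 = 918.11 kPa.
q_net = 918.11 − 40.56 = 877.55 kPa.
q_all(net) = 877.55 / 3.5 = 250.73 kPa.

q_all(net) ≈ 250 kPa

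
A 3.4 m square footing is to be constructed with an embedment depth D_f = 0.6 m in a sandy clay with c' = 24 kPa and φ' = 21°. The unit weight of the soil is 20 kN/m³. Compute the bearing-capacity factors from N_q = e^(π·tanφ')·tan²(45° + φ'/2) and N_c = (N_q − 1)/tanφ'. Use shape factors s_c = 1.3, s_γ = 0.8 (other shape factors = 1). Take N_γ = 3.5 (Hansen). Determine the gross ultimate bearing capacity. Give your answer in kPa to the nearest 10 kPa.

tan21° = 0.3839, so N_q = e^(π×0.3839)·tan²(55.5°) = 3.34 × 2.117 = 7.07.
N_c = (7.07 − 1)/tan21° = 15.81.
Overburden at base level: q = 20 × 0.6 = 12 kPa.
Cohesion term c·N_c·s_c = 24 × 15.815 × 1.3 = 493.42 kPa; surcharge term q·N_q = 12 × 7.0708 = 84.849 kPa; self-weight term 0.5·γ·B·N_γ·s_γ = 0.5 × 20 × 3.4 × 3.5 × 0.8 = 95.2 kPa.
q_ult = 493.42 + 84.849 + 95.2 = 673.47 kPa.

q_ult ≈ 670 kPa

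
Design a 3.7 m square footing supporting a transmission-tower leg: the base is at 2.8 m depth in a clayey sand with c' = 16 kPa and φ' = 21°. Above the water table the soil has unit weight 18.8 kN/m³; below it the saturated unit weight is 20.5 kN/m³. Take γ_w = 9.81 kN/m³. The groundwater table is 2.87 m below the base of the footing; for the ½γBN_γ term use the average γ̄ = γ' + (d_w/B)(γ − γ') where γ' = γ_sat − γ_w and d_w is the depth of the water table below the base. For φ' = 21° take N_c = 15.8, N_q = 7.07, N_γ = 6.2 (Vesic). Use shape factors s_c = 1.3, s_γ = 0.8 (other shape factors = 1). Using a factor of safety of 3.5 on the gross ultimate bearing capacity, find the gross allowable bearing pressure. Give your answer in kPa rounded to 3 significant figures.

q_all ≈ 245 kPa

q = γ·D_f = 18.8 × 2.8 = 52.64 kPa.
γ' = 10.69 kN/m³; averaging over the depth B below the base, γ̄ = γ' + (d_w/B)(γ − γ') = 16.981 kN/m³.
c·N_c·s_c = 16 × 15.8 × 1.3 = 328.64 kPa
q·N_q = 52.64 × 7.07 = 372.16 kPa
0.5·γ·B·N_γ·s_γ = 0.5 × 16.981 × 3.7 × 6.2 × 0.8 = 155.82 kPa
q_ult = 328.64 + 372.16 + 155.82 = 856.62 kPa.
q_all = 856.62 / 3.5 = 244.75 kPa.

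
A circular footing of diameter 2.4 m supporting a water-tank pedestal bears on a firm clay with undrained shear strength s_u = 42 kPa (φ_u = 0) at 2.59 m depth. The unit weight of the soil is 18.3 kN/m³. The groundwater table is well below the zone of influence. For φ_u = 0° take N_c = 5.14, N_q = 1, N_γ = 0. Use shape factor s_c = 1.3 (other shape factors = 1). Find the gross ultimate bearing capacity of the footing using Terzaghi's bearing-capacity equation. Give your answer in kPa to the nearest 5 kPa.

q = γ·D_f = 18.3 × 2.59 = 47.397 kPa.
c·N_c·s_c = 42 × 5.14 × 1.3 = 280.64 kPa
q·N_q = 47.397 × 1 = 47.397 kPa
q_ult = 280.64 + 47.397 = 328.04 kPa.

q_ult ≈ 330 kPa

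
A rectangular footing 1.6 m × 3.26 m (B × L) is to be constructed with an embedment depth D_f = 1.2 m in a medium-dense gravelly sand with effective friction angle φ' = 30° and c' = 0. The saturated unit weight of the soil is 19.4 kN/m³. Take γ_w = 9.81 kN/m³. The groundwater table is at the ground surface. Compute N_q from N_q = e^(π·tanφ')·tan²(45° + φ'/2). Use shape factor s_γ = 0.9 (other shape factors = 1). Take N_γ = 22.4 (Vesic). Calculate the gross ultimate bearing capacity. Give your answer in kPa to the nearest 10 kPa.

tan30° = 0.5774, so N_q = e^(π×0.5774)·tan²(60°) = 6.134 × 3.0 = 18.4.
Water table at ground surface, so effective unit weight γ' = 19.4 − 9.81 = 9.59 kN/m³ is used throughout; overburden q = 9.59 × 1.2 = 11.508 kPa; the same γ' applies in the ½γBN_γ term.
Surcharge term q·N_q = 11.508 × 18.401 = 211.76 kPa; self-weight term 0.5·γ·B·N_γ·s_γ = 0.5 × 9.59 × 1.6 × 22.4 × 0.9 = 154.67 kPa.
q_ult = 211.76 + 154.67 = 366.43 kPa.

q_ult ≈ 370 kPa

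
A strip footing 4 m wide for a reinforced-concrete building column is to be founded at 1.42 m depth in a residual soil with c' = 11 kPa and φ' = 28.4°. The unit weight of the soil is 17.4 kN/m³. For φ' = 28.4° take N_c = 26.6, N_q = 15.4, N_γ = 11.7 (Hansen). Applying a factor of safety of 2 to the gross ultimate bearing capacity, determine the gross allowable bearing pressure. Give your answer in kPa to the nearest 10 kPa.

q_all ≈ 540 kPa

q = γ·D_f = 17.4 × 1.42 = 24.708 kPa.
c·N_c = 11 × 26.6 = 292.6 kPa
q·N_q = 24.708 × 15.4 = 380.5 kPa
0.5·γ·B·N_γ = 0.5 × 17.4 × 4 × 11.7 = 407.16 kPa
q_ult = 292.6 + 380.5 + 407.16 = 1080.3 kPa.
q_all = q_ult / FS = 1080.3 / 2 = 540.13 kPa.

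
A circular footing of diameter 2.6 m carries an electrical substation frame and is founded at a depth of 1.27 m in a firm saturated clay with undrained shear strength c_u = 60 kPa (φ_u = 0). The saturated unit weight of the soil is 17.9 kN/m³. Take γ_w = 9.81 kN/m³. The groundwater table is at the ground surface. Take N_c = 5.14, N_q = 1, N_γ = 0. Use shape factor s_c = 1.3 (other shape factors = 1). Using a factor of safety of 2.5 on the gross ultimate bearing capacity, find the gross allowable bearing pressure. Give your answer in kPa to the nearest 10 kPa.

γ' = 17.9 − 9.81 = 8.09 kN/m³ (submerged throughout). q = 8.09 × 1.27 = 10.274 kPa.
c·N_c·s_c = 60 × 5.14 × 1.3 = 400.92 kPa
q·N_q = 10.274 × 1 = 10.274 kPa
q_ult = 400.92 + 10.274 = 411.19 kPa.
q_all = 411.19 / 2.5 = 164.48 kPa.

q_all ≈ 160 kPa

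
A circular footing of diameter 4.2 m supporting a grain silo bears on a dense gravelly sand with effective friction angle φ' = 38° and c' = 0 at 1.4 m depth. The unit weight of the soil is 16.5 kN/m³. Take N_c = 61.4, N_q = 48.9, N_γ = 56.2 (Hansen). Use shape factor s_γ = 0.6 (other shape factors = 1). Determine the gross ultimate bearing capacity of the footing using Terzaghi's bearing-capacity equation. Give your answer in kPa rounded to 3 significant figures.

q_ult ≈ 2300 kPa

Overburden at base level: q = 16.5 × 1.4 = 23.1 kPa.
Surcharge term q·N_q = 23.1 × 48.9 = 1129.6 kPa; self-weight term 0.5·γ·B·N_γ·s_γ = 0.5 × 16.5 × 4.2 × 56.2 × 0.6 = 1168.4 kPa.
q_ult = 1129.6 + 1168.4 = 2298 kPa.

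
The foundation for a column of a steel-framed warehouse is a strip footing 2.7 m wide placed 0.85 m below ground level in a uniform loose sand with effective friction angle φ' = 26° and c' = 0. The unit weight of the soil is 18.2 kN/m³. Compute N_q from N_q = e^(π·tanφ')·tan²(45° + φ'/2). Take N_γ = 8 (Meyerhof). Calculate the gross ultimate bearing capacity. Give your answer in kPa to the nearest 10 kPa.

tan26° = 0.4877, so N_q = e^(π×0.4877)·tan²(58°) = 4.629 × 2.561 = 11.85.
q = γ·D_f = 18.2 × 0.85 = 15.47 kPa.
q·N_q = 15.47 × 11.854 = 183.38 kPa
0.5·γ·B·N_γ = 0.5 × 18.2 × 2.7 × 8 = 196.56 kPa
q_ult = 183.38 + 196.56 = 379.94 kPa.

q_ult ≈ 380 kPa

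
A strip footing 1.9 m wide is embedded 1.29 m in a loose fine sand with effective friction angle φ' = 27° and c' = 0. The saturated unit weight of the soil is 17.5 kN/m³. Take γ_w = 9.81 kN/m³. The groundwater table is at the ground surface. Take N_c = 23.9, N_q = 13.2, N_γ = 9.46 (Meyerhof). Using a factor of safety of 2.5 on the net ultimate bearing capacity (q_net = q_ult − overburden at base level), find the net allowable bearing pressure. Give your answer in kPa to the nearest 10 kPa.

q_all(net) ≈ 80 kPa

γ' = 17.5 − 9.81 = 7.69 kN/m³ (submerged throughout). q = 7.69 × 1.29 = 9.9201 kPa; the same γ' applies in the ½γBN_γ term.
q·N_q = 9.9201 × 13.2 = 130.95 kPa
0.5·γ·B·N_γ = 0.5 × 7.69 × 1.9 × 9.46 = 69.11 kPa
q_ult = 130.95 + 69.11 = 200.06 kPa.
q_net = 200.06 − 9.9201 = 190.14 kPa.
q_all(net) = 190.14 / 2.5 = 76.054 kPa.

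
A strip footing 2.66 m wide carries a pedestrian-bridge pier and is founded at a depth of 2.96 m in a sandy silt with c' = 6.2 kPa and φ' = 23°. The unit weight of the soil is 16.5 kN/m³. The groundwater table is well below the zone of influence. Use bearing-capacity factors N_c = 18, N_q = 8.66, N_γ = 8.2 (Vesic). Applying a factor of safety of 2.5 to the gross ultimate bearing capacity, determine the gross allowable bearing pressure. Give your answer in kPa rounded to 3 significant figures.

q_all ≈ 286 kPa

Effective surcharge at the founding depth q = γ·D_f = 16.5 × 2.96 = 48.84 kPa.
q_ult = c·N_c + q·N_q + 0.5·γ·B·N_γ
     = 6.2 × 18 + 48.84 × 8.66 + 0.5 × 16.5 × 2.66 × 8.2
     = 111.6 + 422.95 + 179.95 = 714.5 kPa.
q_all = q_ult / FS = 714.5 / 2.5 = 285.8 kPa.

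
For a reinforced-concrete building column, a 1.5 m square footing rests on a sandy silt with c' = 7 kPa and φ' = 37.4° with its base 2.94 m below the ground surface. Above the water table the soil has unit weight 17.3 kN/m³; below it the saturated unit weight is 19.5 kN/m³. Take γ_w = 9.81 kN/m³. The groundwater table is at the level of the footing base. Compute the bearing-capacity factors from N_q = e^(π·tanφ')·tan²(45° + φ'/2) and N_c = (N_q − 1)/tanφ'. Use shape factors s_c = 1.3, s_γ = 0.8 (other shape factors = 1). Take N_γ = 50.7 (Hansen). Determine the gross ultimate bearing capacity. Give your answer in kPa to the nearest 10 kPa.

q_ult ≈ 3120 kPa

tan37.4° = 0.7646, so N_q = e^(π×0.7646)·tan²(63.7°) = 11.044 × 4.094 = 45.22.
N_c = (45.22 − 1)/tan37.4° = 57.83.
Overburden at base level: q = 17.3 × 2.94 = 50.862 kPa.
Below the base the soil is submerged, so the ½γBN_γ term uses γ' = 19.5 − 9.81 = 9.69 kN/m³.
Cohesion term c·N_c·s_c = 7 × 57.831 × 1.3 = 526.26 kPa; surcharge term q·N_q = 50.862 × 45.215 = 2299.7 kPa; self-weight term 0.5·γ·B·N_γ·s_γ = 0.5 × 9.69 × 1.5 × 50.7 × 0.8 = 294.77 kPa.
q_ult = 526.26 + 2299.7 + 294.77 = 3120.8 kPa.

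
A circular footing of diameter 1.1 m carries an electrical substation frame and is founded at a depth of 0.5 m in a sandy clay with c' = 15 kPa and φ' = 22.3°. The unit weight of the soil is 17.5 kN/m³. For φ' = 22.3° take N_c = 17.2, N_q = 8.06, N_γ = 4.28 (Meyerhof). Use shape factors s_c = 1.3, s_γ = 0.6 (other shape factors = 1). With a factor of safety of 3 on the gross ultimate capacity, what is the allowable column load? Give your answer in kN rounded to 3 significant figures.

Effective surcharge at the founding depth q = γ·D_f = 17.5 × 0.5 = 8.75 kPa.
q_ult = c·N_c·s_c + q·N_q + 0.5·γ·B·N_γ·s_γ
     = 15 × 17.2 × 1.3 + 8.75 × 8.06 + 0.5 × 17.5 × 1.1 × 4.28 × 0.6
     = 335.4 + 70.525 + 24.717 = 430.64 kPa.
Gross allowable pressure q_all = 430.64 / 3 = 143.55 kPa.
Footing area = 0.9503 m², so allowable column load = 143.55 × 0.9503 = 136.41 kN.

P_all ≈ 136 kN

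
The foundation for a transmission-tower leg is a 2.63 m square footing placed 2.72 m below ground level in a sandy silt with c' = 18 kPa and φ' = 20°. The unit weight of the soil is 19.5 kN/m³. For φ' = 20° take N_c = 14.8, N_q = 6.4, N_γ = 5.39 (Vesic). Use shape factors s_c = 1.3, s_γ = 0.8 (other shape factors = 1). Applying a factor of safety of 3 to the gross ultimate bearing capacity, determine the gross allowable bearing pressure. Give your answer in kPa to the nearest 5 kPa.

Effective surcharge at the founding depth q = γ·D_f = 19.5 × 2.72 = 53.04 kPa.
q_ult = c·N_c·s_c + q·N_q + 0.5·γ·B·N_γ·s_γ
     = 18 × 14.8 × 1.3 + 53.04 × 6.4 + 0.5 × 19.5 × 2.63 × 5.39 × 0.8
     = 346.32 + 339.46 + 110.57 = 796.35 kPa.
q_all = q_ult / FS = 796.35 / 3 = 265.45 kPa.

q_all ≈ 265 kPa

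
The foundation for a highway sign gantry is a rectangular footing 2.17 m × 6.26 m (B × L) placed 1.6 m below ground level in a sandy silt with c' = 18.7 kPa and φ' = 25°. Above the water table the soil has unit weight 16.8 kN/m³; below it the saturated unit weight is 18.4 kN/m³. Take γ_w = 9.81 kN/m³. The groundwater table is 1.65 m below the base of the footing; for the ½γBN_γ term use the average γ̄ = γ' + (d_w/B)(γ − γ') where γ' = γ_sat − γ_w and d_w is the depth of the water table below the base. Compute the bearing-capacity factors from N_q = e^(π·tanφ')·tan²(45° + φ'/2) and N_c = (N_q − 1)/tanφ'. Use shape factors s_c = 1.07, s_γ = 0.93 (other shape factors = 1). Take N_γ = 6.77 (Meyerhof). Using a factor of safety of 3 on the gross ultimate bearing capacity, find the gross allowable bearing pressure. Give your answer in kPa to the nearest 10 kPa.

q_all ≈ 270 kPa

N_q = e^(π·tan25°)·tan²(57.5°) = 10.66; N_c = (N_q − 1)/tanφ' = 20.72.
Effective surcharge at the founding depth q = γ·D_f = 16.8 × 1.6 = 26.88 kPa.
With d_w = 1.65 m < B, γ̄ = 8.59 + (1.65/2.17) × (16.8 − 8.59) = 14.833 kN/m³.
q_ult = c·N_c·s_c + q·N_q + 0.5·γ·B·N_γ·s_γ
     = 18.7 × 20.721 × 1.07 + 26.88 × 10.662 + 0.5 × 14.833 × 2.17 × 6.77 × 0.93
     = 414.6 + 286.6 + 101.33 = 802.52 kPa.
q_all = 802.52 / 3 = 267.51 kPa.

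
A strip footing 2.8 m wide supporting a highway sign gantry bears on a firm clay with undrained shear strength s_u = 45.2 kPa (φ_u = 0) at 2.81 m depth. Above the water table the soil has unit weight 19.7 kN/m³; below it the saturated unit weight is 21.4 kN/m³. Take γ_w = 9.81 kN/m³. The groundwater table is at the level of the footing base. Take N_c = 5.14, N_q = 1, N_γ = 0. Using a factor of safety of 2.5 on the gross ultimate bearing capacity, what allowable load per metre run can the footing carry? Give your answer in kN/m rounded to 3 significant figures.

≈ 322 kN/m

Effective surcharge at the founding depth q = γ·D_f = 19.7 × 2.81 = 55.357 kPa.
q_ult = c·N_c + q·N_q
     = 45.2 × 5.14 + 55.357 × 1
     = 232.33 + 55.357 = 287.69 kPa.
Gross allowable pressure q_all = 287.69 / 2.5 = 115.07 kPa.
Allowable wall load = q_all × B = 115.07 × 2.8 = 322.21 kN per metre run.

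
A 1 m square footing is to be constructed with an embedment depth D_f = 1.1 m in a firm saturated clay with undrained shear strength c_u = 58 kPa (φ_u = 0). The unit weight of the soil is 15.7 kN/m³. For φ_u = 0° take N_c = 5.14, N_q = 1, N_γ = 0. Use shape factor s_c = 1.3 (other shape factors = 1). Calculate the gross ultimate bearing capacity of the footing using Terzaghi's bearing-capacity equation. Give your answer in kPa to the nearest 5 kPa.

q_ult ≈ 405 kPa

Effective surcharge at the founding depth q = γ·D_f = 15.7 × 1.1 = 17.27 kPa.
q_ult = c·N_c·s_c + q·N_q
     = 58 × 5.14 × 1.3 + 17.27 × 1
     = 387.56 + 17.27 = 404.83 kPa.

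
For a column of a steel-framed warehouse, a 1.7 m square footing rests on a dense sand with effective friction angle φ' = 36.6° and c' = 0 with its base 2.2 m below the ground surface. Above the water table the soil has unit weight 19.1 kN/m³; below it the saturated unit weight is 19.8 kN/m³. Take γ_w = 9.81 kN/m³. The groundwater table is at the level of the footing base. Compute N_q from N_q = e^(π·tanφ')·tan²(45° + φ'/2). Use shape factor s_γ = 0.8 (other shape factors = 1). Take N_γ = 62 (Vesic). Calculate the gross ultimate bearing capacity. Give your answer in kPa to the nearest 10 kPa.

q_ult ≈ 2130 kPa

tan36.6° = 0.7427, so N_q = e^(π×0.7427)·tan²(63.3°) = 10.31 × 3.953 = 40.76.
q = γ·D_f = 19.1 × 2.2 = 42.02 kPa.
For the ½γBN_γ term take γ' = 19.8 − 9.81 = 9.99 kN/m³ (soil below base is submerged).
q·N_q = 42.02 × 40.76 = 1712.7 kPa
0.5·γ·B·N_γ·s_γ = 0.5 × 9.99 × 1.7 × 62 × 0.8 = 421.18 kPa
q_ult = 1712.7 + 421.18 = 2133.9 kPa.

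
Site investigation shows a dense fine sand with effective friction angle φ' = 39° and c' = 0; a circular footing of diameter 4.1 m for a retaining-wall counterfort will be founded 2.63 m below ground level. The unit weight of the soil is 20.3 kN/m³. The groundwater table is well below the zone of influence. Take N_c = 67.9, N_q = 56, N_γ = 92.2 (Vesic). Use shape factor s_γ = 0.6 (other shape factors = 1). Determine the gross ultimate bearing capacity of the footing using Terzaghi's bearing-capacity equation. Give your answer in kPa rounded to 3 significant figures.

Effective surcharge at the founding depth q = γ·D_f = 20.3 × 2.63 = 53.389 kPa.
q_ult = q·N_q + 0.5·γ·B·N_γ·s_γ
     = 53.389 × 56 + 0.5 × 20.3 × 4.1 × 92.2 × 0.6
     = 2989.8 + 2302.1 = 5291.9 kPa.

q_ult ≈ 5290 kPa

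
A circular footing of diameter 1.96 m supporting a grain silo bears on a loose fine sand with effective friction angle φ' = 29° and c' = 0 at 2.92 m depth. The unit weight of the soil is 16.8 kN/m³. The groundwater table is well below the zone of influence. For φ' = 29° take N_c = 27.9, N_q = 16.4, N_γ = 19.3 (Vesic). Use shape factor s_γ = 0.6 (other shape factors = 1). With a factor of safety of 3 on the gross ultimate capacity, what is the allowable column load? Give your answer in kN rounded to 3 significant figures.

Overburden at base level: q = 16.8 × 2.92 = 49.056 kPa.
Surcharge term q·N_q = 49.056 × 16.4 = 804.52 kPa; self-weight term 0.5·γ·B·N_γ·s_γ = 0.5 × 16.8 × 1.96 × 19.3 × 0.6 = 190.65 kPa.
q_ult = 804.52 + 190.65 = 995.17 kPa.
Gross allowable pressure q_all = 995.17 / 3 = 331.72 kPa.
Footing area = 3.0172 m², so allowable column load = 331.72 × 3.0172 = 1000.9 kN.

P_all ≈ 1000 kN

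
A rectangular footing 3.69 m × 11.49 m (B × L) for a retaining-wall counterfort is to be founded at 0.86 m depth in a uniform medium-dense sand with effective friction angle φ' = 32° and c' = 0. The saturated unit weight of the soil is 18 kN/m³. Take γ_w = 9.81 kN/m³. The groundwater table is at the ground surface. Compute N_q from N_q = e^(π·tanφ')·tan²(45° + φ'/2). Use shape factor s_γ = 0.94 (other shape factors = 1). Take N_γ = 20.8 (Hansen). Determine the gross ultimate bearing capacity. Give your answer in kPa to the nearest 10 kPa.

tan32° = 0.6249, so N_q = e^(π×0.6249)·tan²(61°) = 7.121 × 3.255 = 23.18.
With the water table at the surface the whole profile is submerged: γ' = 18 − 9.81 = 8.19 kN/m³, so q = γ'·D_f = 7.0434 kPa; the same γ' applies in the ½γBN_γ term.
q_ult = q·N_q + 0.5·γ·B·N_γ·s_γ
     = 7.0434 × 23.177 + 0.5 × 8.19 × 3.69 × 20.8 × 0.94
     = 163.24 + 295.44 = 458.68 kPa.

q_ult ≈ 460 kPa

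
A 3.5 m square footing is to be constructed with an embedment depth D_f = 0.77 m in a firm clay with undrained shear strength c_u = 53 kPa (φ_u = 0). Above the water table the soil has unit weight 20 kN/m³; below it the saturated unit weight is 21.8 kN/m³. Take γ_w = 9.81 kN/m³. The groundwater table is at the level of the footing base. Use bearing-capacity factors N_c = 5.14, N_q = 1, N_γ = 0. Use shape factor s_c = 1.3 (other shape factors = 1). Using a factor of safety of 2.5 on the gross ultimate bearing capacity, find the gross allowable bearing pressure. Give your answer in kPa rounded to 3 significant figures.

q_all ≈ 148 kPa

q = γ·D_f = 20 × 0.77 = 15.4 kPa.
c·N_c·s_c = 53 × 5.14 × 1.3 = 354.15 kPa
q·N_q = 15.4 × 1 = 15.4 kPa
q_ult = 354.15 + 15.4 = 369.55 kPa.
q_all = 369.55 / 2.5 = 147.82 kPa.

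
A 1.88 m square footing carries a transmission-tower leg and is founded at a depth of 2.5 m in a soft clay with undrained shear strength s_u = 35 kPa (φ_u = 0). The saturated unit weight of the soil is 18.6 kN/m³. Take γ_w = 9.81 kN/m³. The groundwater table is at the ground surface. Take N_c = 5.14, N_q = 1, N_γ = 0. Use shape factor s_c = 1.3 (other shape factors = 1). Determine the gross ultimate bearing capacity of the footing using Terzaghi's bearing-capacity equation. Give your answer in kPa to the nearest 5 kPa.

q_ult ≈ 255 kPa

γ' = 18.6 − 9.81 = 8.79 kN/m³ (submerged throughout). q = 8.79 × 2.5 = 21.975 kPa.
c·N_c·s_c = 35 × 5.14 × 1.3 = 233.87 kPa
q·N_q = 21.975 × 1 = 21.975 kPa
q_ult = 233.87 + 21.975 = 255.84 kPa.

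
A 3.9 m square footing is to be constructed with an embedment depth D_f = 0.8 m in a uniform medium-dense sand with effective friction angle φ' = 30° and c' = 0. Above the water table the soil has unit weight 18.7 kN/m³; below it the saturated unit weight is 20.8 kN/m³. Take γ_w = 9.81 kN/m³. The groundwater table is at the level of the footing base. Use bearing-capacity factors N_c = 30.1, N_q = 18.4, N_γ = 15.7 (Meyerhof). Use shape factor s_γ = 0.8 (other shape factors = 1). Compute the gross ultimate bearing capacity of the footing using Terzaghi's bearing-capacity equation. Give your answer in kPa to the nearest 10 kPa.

Overburden at base level: q = 18.7 × 0.8 = 14.96 kPa.
Below the base the soil is submerged, so the ½γBN_γ term uses γ' = 20.8 − 9.81 = 10.99 kN/m³.
Surcharge term q·N_q = 14.96 × 18.4 = 275.26 kPa; self-weight term 0.5·γ·B·N_γ·s_γ = 0.5 × 10.99 × 3.9 × 15.7 × 0.8 = 269.17 kPa.
q_ult = 275.26 + 269.17 = 544.43 kPa.

q_ult ≈ 540 kPa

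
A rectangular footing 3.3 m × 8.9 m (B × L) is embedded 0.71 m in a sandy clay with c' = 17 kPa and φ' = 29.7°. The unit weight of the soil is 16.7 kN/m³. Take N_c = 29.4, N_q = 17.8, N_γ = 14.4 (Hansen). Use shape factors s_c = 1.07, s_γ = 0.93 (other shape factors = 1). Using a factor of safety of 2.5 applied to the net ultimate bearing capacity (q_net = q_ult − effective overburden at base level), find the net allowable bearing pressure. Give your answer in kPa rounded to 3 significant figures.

q_all(net) ≈ 441 kPa

q = γ·D_f = 16.7 × 0.71 = 11.857 kPa.
c·N_c·s_c = 17 × 29.4 × 1.07 = 534.79 kPa
q·N_q = 11.857 × 17.8 = 211.05 kPa
0.5·γ·B·N_γ·s_γ = 0.5 × 16.7 × 3.3 × 14.4 × 0.93 = 369.02 kPa
q_ult = 534.79 + 211.05 + 369.02 = 1114.9 kPa.
Net ultimate: q_net = 1114.9 − 11.857 = 1103 kPa.
q_all(net) = 1103 / 2.5 = 441.2 kPa.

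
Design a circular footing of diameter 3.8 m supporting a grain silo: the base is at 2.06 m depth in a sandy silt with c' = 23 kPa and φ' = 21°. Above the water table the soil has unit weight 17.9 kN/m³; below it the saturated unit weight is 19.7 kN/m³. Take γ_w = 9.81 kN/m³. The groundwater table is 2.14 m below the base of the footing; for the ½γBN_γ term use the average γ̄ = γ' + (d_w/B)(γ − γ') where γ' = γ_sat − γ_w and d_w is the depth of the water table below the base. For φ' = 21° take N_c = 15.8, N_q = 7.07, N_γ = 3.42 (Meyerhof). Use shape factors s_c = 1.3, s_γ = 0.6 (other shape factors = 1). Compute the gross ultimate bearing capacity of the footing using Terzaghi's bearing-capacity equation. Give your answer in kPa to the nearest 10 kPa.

q_ult ≈ 790 kPa

Overburden at base level: q = 17.9 × 2.06 = 36.874 kPa.
The water table is 2.14 m below the base (< B = 3.8 m), so the ½γBN_γ term uses γ̄ = γ' + (d_w/B)(γ − γ') = 9.89 + (2.14/3.8)(17.9 − 9.89) = 14.401 kN/m³.
Cohesion term c·N_c·s_c = 23 × 15.8 × 1.3 = 472.42 kPa; surcharge term q·N_q = 36.874 × 7.07 = 260.7 kPa; self-weight term 0.5·γ·B·N_γ·s_γ = 0.5 × 14.401 × 3.8 × 3.42 × 0.6 = 56.146 kPa.
q_ult = 472.42 + 260.7 + 56.146 = 789.27 kPa.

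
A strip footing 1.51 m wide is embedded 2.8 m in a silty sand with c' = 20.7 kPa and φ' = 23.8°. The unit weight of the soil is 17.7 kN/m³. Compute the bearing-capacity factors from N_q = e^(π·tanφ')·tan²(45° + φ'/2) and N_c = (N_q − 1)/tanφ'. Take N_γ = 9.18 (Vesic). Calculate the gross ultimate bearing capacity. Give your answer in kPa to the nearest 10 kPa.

tan23.8° = 0.4411, so N_q = e^(π×0.4411)·tan²(56.9°) = 3.997 × 2.353 = 9.41.
N_c = (9.41 − 1)/tan23.8° = 19.06.
q = γ·D_f = 17.7 × 2.8 = 49.56 kPa.
c·N_c = 20.7 × 19.059 = 394.53 kPa
q·N_q = 49.56 × 9.4061 = 466.17 kPa
0.5·γ·B·N_γ = 0.5 × 17.7 × 1.51 × 9.18 = 122.68 kPa
q_ult = 394.53 + 466.17 + 122.68 = 983.37 kPa.

q_ult ≈ 980 kPa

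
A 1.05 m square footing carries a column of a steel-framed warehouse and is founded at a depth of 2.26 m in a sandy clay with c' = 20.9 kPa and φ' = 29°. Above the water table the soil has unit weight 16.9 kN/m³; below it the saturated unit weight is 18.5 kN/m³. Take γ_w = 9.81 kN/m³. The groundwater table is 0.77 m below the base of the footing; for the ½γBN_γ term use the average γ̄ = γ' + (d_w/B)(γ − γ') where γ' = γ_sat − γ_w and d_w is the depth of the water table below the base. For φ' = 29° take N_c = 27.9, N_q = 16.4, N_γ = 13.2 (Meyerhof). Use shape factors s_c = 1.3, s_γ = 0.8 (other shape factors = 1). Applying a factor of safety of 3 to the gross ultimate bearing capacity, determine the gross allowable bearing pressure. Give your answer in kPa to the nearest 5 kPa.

q = γ·D_f = 16.9 × 2.26 = 38.194 kPa.
γ' = 8.69 kN/m³; averaging over the depth B below the base, γ̄ = γ' + (d_w/B)(γ − γ') = 14.711 kN/m³.
c·N_c·s_c = 20.9 × 27.9 × 1.3 = 758.04 kPa
q·N_q = 38.194 × 16.4 = 626.38 kPa
0.5·γ·B·N_γ·s_γ = 0.5 × 14.711 × 1.05 × 13.2 × 0.8 = 81.556 kPa
q_ult = 758.04 + 626.38 + 81.556 = 1466 kPa.
q_all = q_ult / FS = 1466 / 3 = 488.66 kPa.

q_all ≈ 490 kPa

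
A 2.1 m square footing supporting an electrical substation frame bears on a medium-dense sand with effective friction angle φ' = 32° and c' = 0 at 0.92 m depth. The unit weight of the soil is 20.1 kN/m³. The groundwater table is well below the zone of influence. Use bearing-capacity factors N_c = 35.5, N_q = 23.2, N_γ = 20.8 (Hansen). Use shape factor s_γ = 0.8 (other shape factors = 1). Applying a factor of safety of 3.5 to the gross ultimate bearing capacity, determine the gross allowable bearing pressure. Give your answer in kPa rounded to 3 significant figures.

Effective surcharge at the founding depth q = γ·D_f = 20.1 × 0.92 = 18.492 kPa.
q_ult = q·N_q + 0.5·γ·B·N_γ·s_γ
     = 18.492 × 23.2 + 0.5 × 20.1 × 2.1 × 20.8 × 0.8
     = 429.01 + 351.19 = 780.2 kPa.
q_all = q_ult / FS = 780.2 / 3.5 = 222.91 kPa.

q_all ≈ 223 kPa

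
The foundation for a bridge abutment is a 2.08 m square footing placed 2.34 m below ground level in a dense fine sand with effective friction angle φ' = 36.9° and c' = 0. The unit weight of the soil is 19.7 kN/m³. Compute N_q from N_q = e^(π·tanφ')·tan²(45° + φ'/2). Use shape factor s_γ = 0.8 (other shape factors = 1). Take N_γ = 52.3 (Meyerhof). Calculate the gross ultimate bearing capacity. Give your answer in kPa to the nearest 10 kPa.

q_ult ≈ 2810 kPa

tan36.9° = 0.7508, so N_q = e^(π×0.7508)·tan²(63.45°) = 10.578 × 4.005 = 42.37.
Overburden at base level: q = 19.7 × 2.34 = 46.098 kPa.
Surcharge term q·N_q = 46.098 × 42.368 = 1953.1 kPa; self-weight term 0.5·γ·B·N_γ·s_γ = 0.5 × 19.7 × 2.08 × 52.3 × 0.8 = 857.22 kPa.
q_ult = 1953.1 + 857.22 = 2810.3 kPa.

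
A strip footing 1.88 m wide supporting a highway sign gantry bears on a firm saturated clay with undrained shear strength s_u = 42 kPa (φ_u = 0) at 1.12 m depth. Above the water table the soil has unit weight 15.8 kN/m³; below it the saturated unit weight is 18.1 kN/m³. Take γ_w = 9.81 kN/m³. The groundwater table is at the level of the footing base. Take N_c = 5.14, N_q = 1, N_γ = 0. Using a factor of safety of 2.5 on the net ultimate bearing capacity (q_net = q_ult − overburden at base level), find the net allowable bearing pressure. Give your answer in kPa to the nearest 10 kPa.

q_all(net) ≈ 90 kPa

Effective surcharge at the founding depth q = γ·D_f = 15.8 × 1.12 = 17.696 kPa.
q_ult = c·N_c + q·N_q
     = 42 × 5.14 + 17.696 × 1
     = 215.88 + 17.696 = 233.58 kPa.
q_net = 233.58 − 17.696 = 215.88 kPa.
q_all(net) = 215.88 / 2.5 = 86.352 kPa.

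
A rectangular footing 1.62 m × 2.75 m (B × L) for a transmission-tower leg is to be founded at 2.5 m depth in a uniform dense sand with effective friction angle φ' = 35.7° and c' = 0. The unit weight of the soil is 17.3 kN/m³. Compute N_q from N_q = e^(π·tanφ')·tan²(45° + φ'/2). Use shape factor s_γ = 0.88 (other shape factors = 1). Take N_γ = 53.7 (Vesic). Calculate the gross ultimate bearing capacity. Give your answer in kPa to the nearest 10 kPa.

q_ult ≈ 2230 kPa

tan35.7° = 0.7186, so N_q = e^(π×0.7186)·tan²(62.85°) = 9.559 × 3.802 = 36.35.
Effective surcharge at the founding depth q = γ·D_f = 17.3 × 2.5 = 43.25 kPa.
q_ult = q·N_q + 0.5·γ·B·N_γ·s_γ
     = 43.25 × 36.346 + 0.5 × 17.3 × 1.62 × 53.7 × 0.88
     = 1572 + 662.2 = 2234.2 kPa.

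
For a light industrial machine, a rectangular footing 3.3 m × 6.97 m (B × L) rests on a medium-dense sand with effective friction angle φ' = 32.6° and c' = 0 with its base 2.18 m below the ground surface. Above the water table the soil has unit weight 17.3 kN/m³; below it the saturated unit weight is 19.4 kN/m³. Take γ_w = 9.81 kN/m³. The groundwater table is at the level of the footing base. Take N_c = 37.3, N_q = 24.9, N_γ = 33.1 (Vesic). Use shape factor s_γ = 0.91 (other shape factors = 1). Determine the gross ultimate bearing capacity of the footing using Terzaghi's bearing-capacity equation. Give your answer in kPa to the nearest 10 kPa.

Overburden at base level: q = 17.3 × 2.18 = 37.714 kPa.
Below the base the soil is submerged, so the ½γBN_γ term uses γ' = 19.4 − 9.81 = 9.59 kN/m³.
Surcharge term q·N_q = 37.714 × 24.9 = 939.08 kPa; self-weight term 0.5·γ·B·N_γ·s_γ = 0.5 × 9.59 × 3.3 × 33.1 × 0.91 = 476.62 kPa.
q_ult = 939.08 + 476.62 = 1415.7 kPa.

q_ult ≈ 1420 kPa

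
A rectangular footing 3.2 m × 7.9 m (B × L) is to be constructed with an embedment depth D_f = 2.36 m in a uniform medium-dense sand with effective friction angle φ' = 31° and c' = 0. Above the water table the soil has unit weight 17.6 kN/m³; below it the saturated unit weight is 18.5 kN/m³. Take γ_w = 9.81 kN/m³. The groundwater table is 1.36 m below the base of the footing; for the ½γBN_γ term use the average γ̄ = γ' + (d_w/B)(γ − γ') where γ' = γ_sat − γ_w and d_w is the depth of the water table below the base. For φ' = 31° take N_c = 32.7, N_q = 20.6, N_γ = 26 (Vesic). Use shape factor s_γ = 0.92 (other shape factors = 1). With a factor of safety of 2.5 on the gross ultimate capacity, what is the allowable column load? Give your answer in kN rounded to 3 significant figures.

P_all ≈ 13500 kN

q = γ·D_f = 17.6 × 2.36 = 41.536 kPa.
γ' = 8.69 kN/m³; averaging over the depth B below the base, γ̄ = γ' + (d_w/B)(γ − γ') = 12.477 kN/m³.
q·N_q = 41.536 × 20.6 = 855.64 kPa
0.5·γ·B·N_γ·s_γ = 0.5 × 12.477 × 3.2 × 26 × 0.92 = 477.51 kPa
q_ult = 855.64 + 477.51 = 1333.2 kPa.
Gross allowable pressure q_all = 1333.2 / 2.5 = 533.26 kPa.
Footing area = 25.28 m², so allowable column load = 533.26 × 25.28 = 13481 kN.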